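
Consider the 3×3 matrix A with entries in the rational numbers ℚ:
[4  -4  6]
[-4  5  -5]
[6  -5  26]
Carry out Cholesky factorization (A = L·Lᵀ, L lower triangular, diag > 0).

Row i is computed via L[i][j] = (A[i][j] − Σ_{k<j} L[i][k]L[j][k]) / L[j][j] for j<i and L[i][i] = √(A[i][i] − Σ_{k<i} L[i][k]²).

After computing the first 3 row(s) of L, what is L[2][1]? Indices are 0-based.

L[2][1] = 1

Step 1: L[0][0] = √(4) = 2.
  L[1][0] = (-4) / L[0][0] = -2.
Step 2: L[1][1] = √(1) = 1.
  L[2][0] = (6) / L[0][0] = 3.
  L[2][1] = (1) / L[1][1] = 1.
Step 3: L[2][2] = √(16) = 4.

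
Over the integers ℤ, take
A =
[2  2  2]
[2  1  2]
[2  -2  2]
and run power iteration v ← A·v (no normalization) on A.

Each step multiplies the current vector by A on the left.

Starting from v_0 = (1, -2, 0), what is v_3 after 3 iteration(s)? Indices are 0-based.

v_3 = (48, 40, 16)

v_0 = (1, -2, 0).
v_1 = A·v_0 = (-2, 0, 6).
v_2 = A·v_1 = (8, 8, 8).
v_3 = A·v_2 = (48, 40, 16).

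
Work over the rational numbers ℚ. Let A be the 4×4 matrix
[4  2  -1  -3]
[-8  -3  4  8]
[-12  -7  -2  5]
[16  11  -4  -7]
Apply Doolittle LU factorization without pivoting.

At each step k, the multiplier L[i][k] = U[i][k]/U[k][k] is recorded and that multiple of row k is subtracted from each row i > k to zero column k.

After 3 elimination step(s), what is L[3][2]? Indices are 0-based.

L[3][2] = 2

Step 1: pivot at (0,0) is 4.
  row1 ← row1 − (-2)·row0  ⇒  L[1][0]=-2, U row1=(0, 1, 2, 2)
  row2 ← row2 − (-3)·row0  ⇒  L[2][0]=-3, U row2=(0, -1, -5, -4)
  row3 ← row3 − (4)·row0  ⇒  L[3][0]=4, U row3=(0, 3, 0, 5)
Step 2: pivot at (1,1) is 1.
  row2 ← row2 − (-1)·row1  ⇒  L[2][1]=-1, U row2=(0, 0, -3, -2)
  row3 ← row3 − (3)·row1  ⇒  L[3][1]=3, U row3=(0, 0, -6, -1)
Step 3: pivot at (2,2) is -3.
  row3 ← row3 − (2)·row2  ⇒  L[3][2]=2, U row3=(0, 0, 0, 3)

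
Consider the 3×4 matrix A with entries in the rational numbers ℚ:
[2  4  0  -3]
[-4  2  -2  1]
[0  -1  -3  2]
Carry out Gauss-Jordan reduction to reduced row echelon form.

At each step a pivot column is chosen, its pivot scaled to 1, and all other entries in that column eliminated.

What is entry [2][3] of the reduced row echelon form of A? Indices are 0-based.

step 1: normalize row 0 (÷2) = (1, 2, 0, -3/2)
  row 1: subtract -4×row0 = (0, 10, -2, -5)
step 2: normalize row 1 (÷10) = (0, 1, -1/5, -1/2)
  row 0: subtract 2×row1 = (1, 0, 2/5, -1/2)
  row 2: subtract -1×row1 = (0, 0, -16/5, 3/2)
step 3: normalize row 2 (÷-16/5) = (0, 0, 1, -15/32)
  row 0: subtract 2/5×row2 = (1, 0, 0, -5/16)
  row 1: subtract -1/5×row2 = (0, 1, 0, -19/32)

M[2][3] = -15/32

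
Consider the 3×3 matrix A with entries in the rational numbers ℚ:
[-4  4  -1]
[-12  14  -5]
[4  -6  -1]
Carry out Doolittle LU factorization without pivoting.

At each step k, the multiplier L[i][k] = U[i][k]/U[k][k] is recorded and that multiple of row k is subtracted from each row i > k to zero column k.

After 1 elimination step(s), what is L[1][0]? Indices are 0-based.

[col 0] pivot -4
  R1 -= 3*R0 → (0, 2, -2)  (L[1][0] := 3)
  R2 -= -1*R0 → (0, -2, -2)  (L[2][0] := -1)

L[1][0] = 3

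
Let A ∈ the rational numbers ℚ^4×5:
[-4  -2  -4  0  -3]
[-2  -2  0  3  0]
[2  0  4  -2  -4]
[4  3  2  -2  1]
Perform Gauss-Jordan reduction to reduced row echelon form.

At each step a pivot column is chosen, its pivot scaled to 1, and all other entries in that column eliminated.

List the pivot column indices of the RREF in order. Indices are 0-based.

pivot(0,0)=-4: scale R0 → (1, 1/2, 1, 0, 3/4)
  clear (1,0): R1 −= (-2)R0 → (0, -1, 2, 3, 3/2)
  clear (2,0): R2 −= (2)R0 → (0, -1, 2, -2, -11/2)
  clear (3,0): R3 −= (4)R0 → (0, 1, -2, -2, -2)
pivot(1,1)=-1: scale R1 → (0, 1, -2, -3, -3/2)
  clear (0,1): R0 −= (1/2)R1 → (1, 0, 2, 3/2, 3/2)
  clear (2,1): R2 −= (-1)R1 → (0, 0, 0, -5, -7)
  clear (3,1): R3 −= (1)R1 → (0, 0, 0, 1, -1/2)
col 2: no nonzero at/below row 2; advance.
pivot(2,3)=-5: scale R2 → (0, 0, 0, 1, 7/5)
  clear (0,3): R0 −= (3/2)R2 → (1, 0, 2, 0, -3/5)
  clear (1,3): R1 −= (-3)R2 → (0, 1, -2, 0, 27/10)
  clear (3,3): R3 −= (1)R2 → (0, 0, 0, 0, -19/10)
pivot(3,4)=-19/10: scale R3 → (0, 0, 0, 0, 1)
  clear (0,4): R0 −= (-3/5)R3 → (1, 0, 2, 0, 0)
  clear (1,4): R1 −= (27/10)R3 → (0, 1, -2, 0, 0)
  clear (2,4): R2 −= (7/5)R3 → (0, 0, 0, 1, 0)

pivot columns: 0, 1, 3, 4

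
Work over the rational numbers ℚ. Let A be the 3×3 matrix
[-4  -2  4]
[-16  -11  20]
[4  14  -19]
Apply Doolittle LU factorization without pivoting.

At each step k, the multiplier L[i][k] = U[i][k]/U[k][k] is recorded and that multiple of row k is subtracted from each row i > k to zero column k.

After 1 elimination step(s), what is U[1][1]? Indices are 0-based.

U[1][1] = -3

Step 1: pivot at (0,0) is -4.
  row1 ← row1 − (4)·row0  ⇒  L[1][0]=4, U row1=(0, -3, 4)
  row2 ← row2 − (-1)·row0  ⇒  L[2][0]=-1, U row2=(0, 12, -15)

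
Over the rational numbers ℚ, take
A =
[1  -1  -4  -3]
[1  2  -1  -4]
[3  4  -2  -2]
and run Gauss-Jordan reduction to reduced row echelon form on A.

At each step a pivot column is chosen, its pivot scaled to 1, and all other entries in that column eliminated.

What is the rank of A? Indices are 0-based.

rank = 3

pivot(0,0)=1: scale R0 → (1, -1, -4, -3)
  clear (1,0): R1 −= (1)R0 → (0, 3, 3, -1)
  clear (2,0): R2 −= (3)R0 → (0, 7, 10, 7)
pivot(1,1)=3: scale R1 → (0, 1, 1, -1/3)
  clear (0,1): R0 −= (-1)R1 → (1, 0, -3, -10/3)
  clear (2,1): R2 −= (7)R1 → (0, 0, 3, 28/3)
pivot(2,2)=3: scale R2 → (0, 0, 1, 28/9)
  clear (0,2): R0 −= (-3)R2 → (1, 0, 0, 6)
  clear (1,2): R1 −= (1)R2 → (0, 1, 0, -31/9)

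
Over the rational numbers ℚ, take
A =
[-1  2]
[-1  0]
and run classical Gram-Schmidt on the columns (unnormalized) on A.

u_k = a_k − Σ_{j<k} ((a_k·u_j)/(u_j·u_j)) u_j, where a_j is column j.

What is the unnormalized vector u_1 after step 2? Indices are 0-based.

Step 1: u_0 = a_0 = (-1, -1).
Step 2: u_1 = a_1 − (-1)·u_0 = (1, -1).

u_1 = (1, -1)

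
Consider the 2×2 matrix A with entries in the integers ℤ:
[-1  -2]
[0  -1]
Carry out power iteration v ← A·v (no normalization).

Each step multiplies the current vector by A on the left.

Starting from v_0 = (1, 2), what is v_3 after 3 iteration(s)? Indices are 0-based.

v_3 = (-13, -2)

v_0 = (1, 2).
v_1 = A·v_0 = (-5, -2).
v_2 = A·v_1 = (9, 2).
v_3 = A·v_2 = (-13, -2).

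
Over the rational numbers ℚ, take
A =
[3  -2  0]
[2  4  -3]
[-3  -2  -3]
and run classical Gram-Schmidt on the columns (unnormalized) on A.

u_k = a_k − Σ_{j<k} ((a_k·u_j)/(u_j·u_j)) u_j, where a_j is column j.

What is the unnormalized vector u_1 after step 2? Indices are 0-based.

Step 1: u_0 = a_0 = (3, 2, -3).
Step 2: u_1 = a_1 − (4/11)·u_0 = (-34/11, 36/11, -10/11).

u_1 = (-34/11, 36/11, -10/11)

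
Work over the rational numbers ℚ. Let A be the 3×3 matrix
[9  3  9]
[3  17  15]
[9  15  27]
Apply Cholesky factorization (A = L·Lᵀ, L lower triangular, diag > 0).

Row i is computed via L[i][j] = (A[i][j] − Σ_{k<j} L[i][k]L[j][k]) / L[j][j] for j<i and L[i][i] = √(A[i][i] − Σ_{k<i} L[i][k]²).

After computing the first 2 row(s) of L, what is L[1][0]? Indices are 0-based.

L[1][0] = 1

Step 1: L[0][0] = √(9) = 3.
  L[1][0] = (3) / L[0][0] = 1.
Step 2: L[1][1] = √(16) = 4.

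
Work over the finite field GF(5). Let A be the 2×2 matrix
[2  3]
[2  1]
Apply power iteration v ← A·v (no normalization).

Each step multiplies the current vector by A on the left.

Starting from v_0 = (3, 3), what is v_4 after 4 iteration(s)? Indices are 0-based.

v_4 = (1, 0)

v_0 = (3, 3).
v_1 = A·v_0 = (0, 4).
v_2 = A·v_1 = (2, 4).
v_3 = A·v_2 = (1, 3).
v_4 = A·v_3 = (1, 0).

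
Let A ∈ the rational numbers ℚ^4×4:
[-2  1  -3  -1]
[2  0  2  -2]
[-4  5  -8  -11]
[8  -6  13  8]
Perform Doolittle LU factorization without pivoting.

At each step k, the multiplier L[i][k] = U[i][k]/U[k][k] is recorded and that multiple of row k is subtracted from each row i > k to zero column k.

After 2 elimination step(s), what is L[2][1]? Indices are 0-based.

k=0: U[0][0]=-2
  eliminate (1,0): mult=-1, new row 1: (0, 1, -1, -3); set L[1][0]=-1
  eliminate (2,0): mult=2, new row 2: (0, 3, -2, -9); set L[2][0]=2
  eliminate (3,0): mult=-4, new row 3: (0, -2, 1, 4); set L[3][0]=-4
k=1: U[1][1]=1
  eliminate (2,1): mult=3, new row 2: (0, 0, 1, 0); set L[2][1]=3
  eliminate (3,1): mult=-2, new row 3: (0, 0, -1, -2); set L[3][1]=-2

L[2][1] = 3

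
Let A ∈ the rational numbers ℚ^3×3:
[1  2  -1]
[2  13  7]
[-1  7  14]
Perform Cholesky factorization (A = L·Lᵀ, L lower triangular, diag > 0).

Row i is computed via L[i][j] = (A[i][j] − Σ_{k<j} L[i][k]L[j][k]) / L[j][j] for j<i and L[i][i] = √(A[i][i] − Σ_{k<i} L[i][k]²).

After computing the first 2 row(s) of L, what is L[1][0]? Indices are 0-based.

Step 1: L[0][0] = √(1) = 1.
  L[1][0] = (2) / L[0][0] = 2.
Step 2: L[1][1] = √(9) = 3.

L[1][0] = 2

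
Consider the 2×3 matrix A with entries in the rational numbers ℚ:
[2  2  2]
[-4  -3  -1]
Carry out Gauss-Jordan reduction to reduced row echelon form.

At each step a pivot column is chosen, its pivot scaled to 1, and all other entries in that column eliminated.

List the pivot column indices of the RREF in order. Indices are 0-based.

pivot columns: 0, 1

step 1: normalize row 0 (÷2) = (1, 1, 1)
  row 1: subtract -4×row0 = (0, 1, 3)
step 2: normalize row 1 (÷1) = (0, 1, 3)
  row 0: subtract 1×row1 = (1, 0, -2)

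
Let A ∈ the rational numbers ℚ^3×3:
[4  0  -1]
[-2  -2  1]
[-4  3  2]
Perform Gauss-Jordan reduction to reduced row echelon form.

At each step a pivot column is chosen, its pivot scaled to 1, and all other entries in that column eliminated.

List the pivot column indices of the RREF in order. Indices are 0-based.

pivot(0,0)=4: scale R0 → (1, 0, -1/4)
  clear (1,0): R1 −= (-2)R0 → (0, -2, 1/2)
  clear (2,0): R2 −= (-4)R0 → (0, 3, 1)
pivot(1,1)=-2: scale R1 → (0, 1, -1/4)
  clear (2,1): R2 −= (3)R1 → (0, 0, 7/4)
pivot(2,2)=7/4: scale R2 → (0, 0, 1)
  clear (0,2): R0 −= (-1/4)R2 → (1, 0, 0)
  clear (1,2): R1 −= (-1/4)R2 → (0, 1, 0)

pivot columns: 0, 1, 2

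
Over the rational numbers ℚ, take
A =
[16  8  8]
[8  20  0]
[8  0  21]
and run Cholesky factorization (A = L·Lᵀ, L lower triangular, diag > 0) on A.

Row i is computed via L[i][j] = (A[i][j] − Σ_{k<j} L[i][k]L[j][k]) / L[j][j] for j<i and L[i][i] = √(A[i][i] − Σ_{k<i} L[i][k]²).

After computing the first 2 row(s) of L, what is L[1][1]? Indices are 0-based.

Step 1: L[0][0] = √(16) = 4.
  L[1][0] = (8) / L[0][0] = 2.
Step 2: L[1][1] = √(16) = 4.

L[1][1] = 4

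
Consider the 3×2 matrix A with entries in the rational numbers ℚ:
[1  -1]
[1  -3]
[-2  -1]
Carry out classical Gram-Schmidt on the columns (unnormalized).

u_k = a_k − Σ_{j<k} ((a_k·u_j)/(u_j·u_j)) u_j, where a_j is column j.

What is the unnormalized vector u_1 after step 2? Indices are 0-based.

u_1 = (-2/3, -8/3, -5/3)

Step 1: u_0 = a_0 = (1, 1, -2).
Step 2: u_1 = a_1 − (-1/3)·u_0 = (-2/3, -8/3, -5/3).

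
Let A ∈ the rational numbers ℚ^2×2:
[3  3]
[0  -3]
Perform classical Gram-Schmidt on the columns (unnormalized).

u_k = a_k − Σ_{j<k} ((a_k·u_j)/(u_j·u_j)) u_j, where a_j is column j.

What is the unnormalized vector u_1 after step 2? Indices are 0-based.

u_1 = (0, -3)

Step 1: u_0 = a_0 = (3, 0).
Step 2: u_1 = a_1 − (1)·u_0 = (0, -3).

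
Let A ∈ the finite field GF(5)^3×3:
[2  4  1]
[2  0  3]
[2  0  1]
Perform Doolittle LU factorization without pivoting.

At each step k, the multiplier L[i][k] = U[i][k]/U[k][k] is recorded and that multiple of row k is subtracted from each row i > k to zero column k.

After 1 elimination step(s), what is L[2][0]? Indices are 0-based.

L[2][0] = 1

k=0: U[0][0]=2
  eliminate (1,0): mult=1, new row 1: (0, 1, 2); set L[1][0]=1
  eliminate (2,0): mult=1, new row 2: (0, 1, 0); set L[2][0]=1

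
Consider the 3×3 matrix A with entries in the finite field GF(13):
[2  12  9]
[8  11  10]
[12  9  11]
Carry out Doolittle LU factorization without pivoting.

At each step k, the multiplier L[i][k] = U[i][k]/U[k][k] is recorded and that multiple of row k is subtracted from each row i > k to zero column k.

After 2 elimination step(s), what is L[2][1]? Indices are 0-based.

Step 1: pivot at (0,0) is 2.
  row1 ← row1 − (4)·row0  ⇒  L[1][0]=4, U row1=(0, 2, 0)
  row2 ← row2 − (6)·row0  ⇒  L[2][0]=6, U row2=(0, 2, 9)
Step 2: pivot at (1,1) is 2.
  row2 ← row2 − (1)·row1  ⇒  L[2][1]=1, U row2=(0, 0, 9)

L[2][1] = 1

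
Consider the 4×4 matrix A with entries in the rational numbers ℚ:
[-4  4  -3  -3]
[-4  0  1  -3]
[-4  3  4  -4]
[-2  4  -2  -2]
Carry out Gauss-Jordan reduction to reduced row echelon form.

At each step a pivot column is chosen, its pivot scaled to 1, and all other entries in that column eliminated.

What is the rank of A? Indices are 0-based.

rank = 4

[1] R0 /= -4  ⇒  (1, -1, 3/4, 3/4)
     R1 -= -4·R0  ⇒  (0, -4, 4, 0)
     R2 -= -4·R0  ⇒  (0, -1, 7, -1)
     R3 -= -2·R0  ⇒  (0, 2, -1/2, -1/2)
[2] R1 /= -4  ⇒  (0, 1, -1, 0)
     R0 -= -1·R1  ⇒  (1, 0, -1/4, 3/4)
     R2 -= -1·R1  ⇒  (0, 0, 6, -1)
     R3 -= 2·R1  ⇒  (0, 0, 3/2, -1/2)
[3] R2 /= 6  ⇒  (0, 0, 1, -1/6)
     R0 -= -1/4·R2  ⇒  (1, 0, 0, 17/24)
     R1 -= -1·R2  ⇒  (0, 1, 0, -1/6)
     R3 -= 3/2·R2  ⇒  (0, 0, 0, -1/4)
[4] R3 /= -1/4  ⇒  (0, 0, 0, 1)
     R0 -= 17/24·R3  ⇒  (1, 0, 0, 0)
     R1 -= -1/6·R3  ⇒  (0, 1, 0, 0)
     R2 -= -1/6·R3  ⇒  (0, 0, 1, 0)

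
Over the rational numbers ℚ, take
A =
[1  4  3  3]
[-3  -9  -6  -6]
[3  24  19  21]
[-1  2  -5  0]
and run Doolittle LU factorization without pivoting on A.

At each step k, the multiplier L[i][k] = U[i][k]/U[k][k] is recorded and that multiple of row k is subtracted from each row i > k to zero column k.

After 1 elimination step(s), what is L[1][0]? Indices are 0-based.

L[1][0] = -3

[col 0] pivot 1
  R1 -= -3*R0 → (0, 3, 3, 3)  (L[1][0] := -3)
  R2 -= 3*R0 → (0, 12, 10, 12)  (L[2][0] := 3)
  R3 -= -1*R0 → (0, 6, -2, 3)  (L[3][0] := -1)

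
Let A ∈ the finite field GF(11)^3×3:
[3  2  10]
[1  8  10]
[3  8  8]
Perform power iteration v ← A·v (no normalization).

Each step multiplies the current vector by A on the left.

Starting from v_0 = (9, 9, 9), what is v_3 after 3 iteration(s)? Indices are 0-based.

v_3 = (8, 6, 2)

v_0 = (9, 9, 9).
v_1 = A·v_0 = (3, 6, 6).
v_2 = A·v_1 = (4, 1, 6).
v_3 = A·v_2 = (8, 6, 2).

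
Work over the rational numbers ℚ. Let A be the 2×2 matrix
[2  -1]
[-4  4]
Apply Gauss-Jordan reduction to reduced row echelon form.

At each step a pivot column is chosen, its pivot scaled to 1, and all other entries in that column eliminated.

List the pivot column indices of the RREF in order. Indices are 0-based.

step 1: normalize row 0 (÷2) = (1, -1/2)
  row 1: subtract -4×row0 = (0, 2)
step 2: normalize row 1 (÷2) = (0, 1)
  row 0: subtract -1/2×row1 = (1, 0)

pivot columns: 0, 1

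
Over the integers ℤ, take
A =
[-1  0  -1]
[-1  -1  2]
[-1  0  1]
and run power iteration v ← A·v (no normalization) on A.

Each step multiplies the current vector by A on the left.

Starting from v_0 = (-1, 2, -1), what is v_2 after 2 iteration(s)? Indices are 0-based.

v_2 = (-2, 1, -2)

v_0 = (-1, 2, -1).
v_1 = A·v_0 = (2, -3, 0).
v_2 = A·v_1 = (-2, 1, -2).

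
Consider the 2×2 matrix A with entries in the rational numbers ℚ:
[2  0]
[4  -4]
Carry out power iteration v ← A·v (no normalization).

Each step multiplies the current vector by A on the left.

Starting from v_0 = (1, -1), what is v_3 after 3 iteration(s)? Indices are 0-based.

v_3 = (8, 112)

v_0 = (1, -1).
v_1 = A·v_0 = (2, 8).
v_2 = A·v_1 = (4, -24).
v_3 = A·v_2 = (8, 112).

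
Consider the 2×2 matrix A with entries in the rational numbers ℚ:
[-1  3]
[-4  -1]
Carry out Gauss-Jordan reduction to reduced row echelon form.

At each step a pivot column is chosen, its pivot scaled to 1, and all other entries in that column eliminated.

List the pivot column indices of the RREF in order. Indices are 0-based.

pivot columns: 0, 1

step 1: normalize row 0 (÷-1) = (1, -3)
  row 1: subtract -4×row0 = (0, -13)
step 2: normalize row 1 (÷-13) = (0, 1)
  row 0: subtract -3×row1 = (1, 0)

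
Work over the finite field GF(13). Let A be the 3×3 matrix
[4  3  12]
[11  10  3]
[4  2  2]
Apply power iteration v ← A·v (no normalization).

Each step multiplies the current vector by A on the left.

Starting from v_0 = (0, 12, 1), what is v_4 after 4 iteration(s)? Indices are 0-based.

v_0 = (0, 12, 1).
v_1 = A·v_0 = (9, 6, 0).
v_2 = A·v_1 = (2, 3, 9).
v_3 = A·v_2 = (8, 1, 6).
v_4 = A·v_3 = (3, 12, 7).

v_4 = (3, 12, 7)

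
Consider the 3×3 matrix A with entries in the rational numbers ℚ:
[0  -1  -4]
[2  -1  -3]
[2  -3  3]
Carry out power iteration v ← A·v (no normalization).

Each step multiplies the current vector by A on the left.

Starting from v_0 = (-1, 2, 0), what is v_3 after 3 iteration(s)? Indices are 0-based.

v_3 = (40, 96, -48)

v_0 = (-1, 2, 0).
v_1 = A·v_0 = (-2, -4, -8).
v_2 = A·v_1 = (36, 24, -16).
v_3 = A·v_2 = (40, 96, -48).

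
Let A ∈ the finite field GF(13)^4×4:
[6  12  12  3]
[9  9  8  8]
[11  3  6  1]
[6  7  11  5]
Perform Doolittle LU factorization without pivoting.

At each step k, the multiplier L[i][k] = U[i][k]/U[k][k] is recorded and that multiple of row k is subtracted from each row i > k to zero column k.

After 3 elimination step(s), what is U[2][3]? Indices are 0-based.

U[2][3] = 4

Step 1: pivot at (0,0) is 6.
  row1 ← row1 − (8)·row0  ⇒  L[1][0]=8, U row1=(0, 4, 3, 10)
  row2 ← row2 − (4)·row0  ⇒  L[2][0]=4, U row2=(0, 7, 10, 2)
  row3 ← row3 − (1)·row0  ⇒  L[3][0]=1, U row3=(0, 8, 12, 2)
Step 2: pivot at (1,1) is 4.
  row2 ← row2 − (5)·row1  ⇒  L[2][1]=5, U row2=(0, 0, 8, 4)
  row3 ← row3 − (2)·row1  ⇒  L[3][1]=2, U row3=(0, 0, 6, 8)
Step 3: pivot at (2,2) is 8.
  row3 ← row3 − (4)·row2  ⇒  L[3][2]=4, U row3=(0, 0, 0, 5)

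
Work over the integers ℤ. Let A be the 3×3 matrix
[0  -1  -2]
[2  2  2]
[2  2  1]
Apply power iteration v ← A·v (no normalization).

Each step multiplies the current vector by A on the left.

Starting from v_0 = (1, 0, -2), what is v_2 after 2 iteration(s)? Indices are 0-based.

v_2 = (2, 4, 4)

v_0 = (1, 0, -2).
v_1 = A·v_0 = (4, -2, 0).
v_2 = A·v_1 = (2, 4, 4).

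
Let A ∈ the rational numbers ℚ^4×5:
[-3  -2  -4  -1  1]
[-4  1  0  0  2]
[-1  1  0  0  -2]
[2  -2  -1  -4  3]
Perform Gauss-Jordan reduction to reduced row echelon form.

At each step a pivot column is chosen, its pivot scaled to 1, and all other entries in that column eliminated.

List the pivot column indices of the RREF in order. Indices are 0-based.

pivot columns: 0, 1, 2, 3

[1] R0 /= -3  ⇒  (1, 2/3, 4/3, 1/3, -1/3)
     R1 -= -4·R0  ⇒  (0, 11/3, 16/3, 4/3, 2/3)
     R2 -= -1·R0  ⇒  (0, 5/3, 4/3, 1/3, -7/3)
     R3 -= 2·R0  ⇒  (0, -10/3, -11/3, -14/3, 11/3)
[2] R1 /= 11/3  ⇒  (0, 1, 16/11, 4/11, 2/11)
     R0 -= 2/3·R1  ⇒  (1, 0, 4/11, 1/11, -5/11)
     R2 -= 5/3·R1  ⇒  (0, 0, -12/11, -3/11, -29/11)
     R3 -= -10/3·R1  ⇒  (0, 0, 13/11, -38/11, 47/11)
[3] R2 /= -12/11  ⇒  (0, 0, 1, 1/4, 29/12)
     R0 -= 4/11·R2  ⇒  (1, 0, 0, 0, -4/3)
     R1 -= 16/11·R2  ⇒  (0, 1, 0, 0, -10/3)
     R3 -= 13/11·R2  ⇒  (0, 0, 0, -15/4, 17/12)
[4] R3 /= -15/4  ⇒  (0, 0, 0, 1, -17/45)
     R2 -= 1/4·R3  ⇒  (0, 0, 1, 0, 113/45)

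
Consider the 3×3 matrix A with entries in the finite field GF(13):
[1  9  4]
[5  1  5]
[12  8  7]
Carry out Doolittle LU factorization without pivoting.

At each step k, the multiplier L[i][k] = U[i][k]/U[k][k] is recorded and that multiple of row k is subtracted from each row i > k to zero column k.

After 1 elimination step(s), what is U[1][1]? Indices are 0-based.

Step 1: pivot at (0,0) is 1.
  row1 ← row1 − (5)·row0  ⇒  L[1][0]=5, U row1=(0, 8, 11)
  row2 ← row2 − (12)·row0  ⇒  L[2][0]=12, U row2=(0, 4, 11)

U[1][1] = 8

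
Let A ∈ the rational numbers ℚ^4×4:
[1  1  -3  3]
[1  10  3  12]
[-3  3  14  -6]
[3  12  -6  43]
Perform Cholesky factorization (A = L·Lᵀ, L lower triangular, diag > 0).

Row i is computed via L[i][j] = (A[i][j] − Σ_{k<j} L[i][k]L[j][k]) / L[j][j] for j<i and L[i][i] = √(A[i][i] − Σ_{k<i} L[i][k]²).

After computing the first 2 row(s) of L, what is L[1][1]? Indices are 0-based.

Step 1: L[0][0] = √(1) = 1.
  L[1][0] = (1) / L[0][0] = 1.
Step 2: L[1][1] = √(9) = 3.

L[1][1] = 3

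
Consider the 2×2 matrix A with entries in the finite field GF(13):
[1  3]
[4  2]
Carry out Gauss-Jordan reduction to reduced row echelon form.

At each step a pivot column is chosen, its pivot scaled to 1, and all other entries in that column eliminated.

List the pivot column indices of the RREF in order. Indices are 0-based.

pivot columns: 0, 1

[1] R0 /= 1  ⇒  (1, 3)
     R1 -= 4·R0  ⇒  (0, 3)
[2] R1 /= 3  ⇒  (0, 1)
     R0 -= 3·R1  ⇒  (1, 0)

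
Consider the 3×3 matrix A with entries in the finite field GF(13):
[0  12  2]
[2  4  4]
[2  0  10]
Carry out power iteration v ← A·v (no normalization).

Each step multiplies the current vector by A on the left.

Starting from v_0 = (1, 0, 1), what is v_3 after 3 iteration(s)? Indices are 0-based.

v_3 = (3, 4, 2)

v_0 = (1, 0, 1).
v_1 = A·v_0 = (2, 6, 12).
v_2 = A·v_1 = (5, 11, 7).
v_3 = A·v_2 = (3, 4, 2).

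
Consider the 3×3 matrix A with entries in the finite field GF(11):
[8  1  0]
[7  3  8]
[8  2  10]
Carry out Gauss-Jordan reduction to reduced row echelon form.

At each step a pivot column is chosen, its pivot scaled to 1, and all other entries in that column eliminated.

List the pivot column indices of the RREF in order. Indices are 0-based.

pivot columns: 0, 1, 2

[1] R0 /= 8  ⇒  (1, 7, 0)
     R1 -= 7·R0  ⇒  (0, 9, 8)
     R2 -= 8·R0  ⇒  (0, 1, 10)
[2] R1 /= 9  ⇒  (0, 1, 7)
     R0 -= 7·R1  ⇒  (1, 0, 6)
     R2 -= 1·R1  ⇒  (0, 0, 3)
[3] R2 /= 3  ⇒  (0, 0, 1)
     R0 -= 6·R2  ⇒  (1, 0, 0)
     R1 -= 7·R2  ⇒  (0, 1, 0)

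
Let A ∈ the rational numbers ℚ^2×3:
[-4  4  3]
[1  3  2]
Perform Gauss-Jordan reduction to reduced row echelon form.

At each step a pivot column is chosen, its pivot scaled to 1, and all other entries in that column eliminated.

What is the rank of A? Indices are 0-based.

[1] R0 /= -4  ⇒  (1, -1, -3/4)
     R1 -= 1·R0  ⇒  (0, 4, 11/4)
[2] R1 /= 4  ⇒  (0, 1, 11/16)
     R0 -= -1·R1  ⇒  (1, 0, -1/16)

rank = 2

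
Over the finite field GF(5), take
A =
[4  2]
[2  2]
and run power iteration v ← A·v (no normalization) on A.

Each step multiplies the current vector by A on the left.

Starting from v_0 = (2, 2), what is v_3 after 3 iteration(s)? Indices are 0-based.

v_3 = (1, 3)

v_0 = (2, 2).
v_1 = A·v_0 = (2, 3).
v_2 = A·v_1 = (4, 0).
v_3 = A·v_2 = (1, 3).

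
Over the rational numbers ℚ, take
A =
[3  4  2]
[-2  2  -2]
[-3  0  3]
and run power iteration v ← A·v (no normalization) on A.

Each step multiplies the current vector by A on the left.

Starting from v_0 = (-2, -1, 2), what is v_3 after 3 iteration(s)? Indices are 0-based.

v_3 = (38, -136, 168)

v_0 = (-2, -1, 2).
v_1 = A·v_0 = (-6, -2, 12).
v_2 = A·v_1 = (-2, -16, 54).
v_3 = A·v_2 = (38, -136, 168).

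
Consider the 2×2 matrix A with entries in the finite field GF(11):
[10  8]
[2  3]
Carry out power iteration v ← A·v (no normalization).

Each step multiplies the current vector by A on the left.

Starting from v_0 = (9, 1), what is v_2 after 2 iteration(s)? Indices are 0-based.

v_0 = (9, 1).
v_1 = A·v_0 = (10, 10).
v_2 = A·v_1 = (4, 6).

v_2 = (4, 6)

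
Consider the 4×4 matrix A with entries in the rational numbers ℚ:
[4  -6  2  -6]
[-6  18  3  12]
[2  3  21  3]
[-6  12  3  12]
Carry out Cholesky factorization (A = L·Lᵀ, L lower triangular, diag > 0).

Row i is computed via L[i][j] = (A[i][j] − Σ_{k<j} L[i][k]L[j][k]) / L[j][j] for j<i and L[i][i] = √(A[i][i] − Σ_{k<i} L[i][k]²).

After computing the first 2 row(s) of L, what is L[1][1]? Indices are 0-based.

L[1][1] = 3

Step 1: L[0][0] = √(4) = 2.
  L[1][0] = (-6) / L[0][0] = -3.
Step 2: L[1][1] = √(9) = 3.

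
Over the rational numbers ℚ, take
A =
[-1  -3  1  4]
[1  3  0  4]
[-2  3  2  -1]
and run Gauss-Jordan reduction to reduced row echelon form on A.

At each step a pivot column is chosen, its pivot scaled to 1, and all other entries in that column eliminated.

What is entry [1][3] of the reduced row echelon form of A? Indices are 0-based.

pivot(0,0)=-1: scale R0 → (1, 3, -1, -4)
  clear (1,0): R1 −= (1)R0 → (0, 0, 1, 8)
  clear (2,0): R2 −= (-2)R0 → (0, 9, 0, -9)
pivot(1,1): swap R1↔R2
pivot(1,1)=9: scale R1 → (0, 1, 0, -1)
  clear (0,1): R0 −= (3)R1 → (1, 0, -1, -1)
pivot(2,2)=1: scale R2 → (0, 0, 1, 8)
  clear (0,2): R0 −= (-1)R2 → (1, 0, 0, 7)

M[1][3] = -1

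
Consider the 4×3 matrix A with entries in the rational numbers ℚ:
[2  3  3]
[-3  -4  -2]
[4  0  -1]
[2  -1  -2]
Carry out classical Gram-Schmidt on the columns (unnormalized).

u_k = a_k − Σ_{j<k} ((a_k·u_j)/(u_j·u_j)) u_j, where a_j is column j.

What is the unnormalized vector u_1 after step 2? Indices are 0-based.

u_1 = (67/33, -28/11, -64/33, -65/33)

Step 1: u_0 = a_0 = (2, -3, 4, 2).
Step 2: u_1 = a_1 − (16/33)·u_0 = (67/33, -28/11, -64/33, -65/33).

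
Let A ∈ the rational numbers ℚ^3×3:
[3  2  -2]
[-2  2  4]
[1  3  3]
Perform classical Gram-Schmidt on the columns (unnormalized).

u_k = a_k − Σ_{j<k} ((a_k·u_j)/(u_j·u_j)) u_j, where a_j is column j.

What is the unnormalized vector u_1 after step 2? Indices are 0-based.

u_1 = (13/14, 19/7, 37/14)

Step 1: u_0 = a_0 = (3, -2, 1).
Step 2: u_1 = a_1 − (5/14)·u_0 = (13/14, 19/7, 37/14).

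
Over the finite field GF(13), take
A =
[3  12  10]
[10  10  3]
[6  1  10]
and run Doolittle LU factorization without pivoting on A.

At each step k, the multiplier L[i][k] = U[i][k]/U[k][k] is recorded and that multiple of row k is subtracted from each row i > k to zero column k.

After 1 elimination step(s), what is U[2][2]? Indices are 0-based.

U[2][2] = 3

[col 0] pivot 3
  R1 -= 12*R0 → (0, 9, 0)  (L[1][0] := 12)
  R2 -= 2*R0 → (0, 3, 3)  (L[2][0] := 2)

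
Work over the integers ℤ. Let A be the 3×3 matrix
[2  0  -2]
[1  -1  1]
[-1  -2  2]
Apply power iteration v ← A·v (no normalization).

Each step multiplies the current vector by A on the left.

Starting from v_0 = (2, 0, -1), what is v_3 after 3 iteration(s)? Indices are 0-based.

v_3 = (72, 3, -54)

v_0 = (2, 0, -1).
v_1 = A·v_0 = (6, 1, -4).
v_2 = A·v_1 = (20, 1, -16).
v_3 = A·v_2 = (72, 3, -54).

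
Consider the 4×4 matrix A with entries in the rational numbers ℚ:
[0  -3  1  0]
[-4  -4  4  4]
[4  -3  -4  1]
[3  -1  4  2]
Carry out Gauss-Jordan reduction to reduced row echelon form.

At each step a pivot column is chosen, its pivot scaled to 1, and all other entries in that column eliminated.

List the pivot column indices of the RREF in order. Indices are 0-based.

step 1: exchange rows 0,1
step 1: normalize row 0 (÷-4) = (1, 1, -1, -1)
  row 2: subtract 4×row0 = (0, -7, 0, 5)
  row 3: subtract 3×row0 = (0, -4, 7, 5)
step 2: normalize row 1 (÷-3) = (0, 1, -1/3, 0)
  row 0: subtract 1×row1 = (1, 0, -2/3, -1)
  row 2: subtract -7×row1 = (0, 0, -7/3, 5)
  row 3: subtract -4×row1 = (0, 0, 17/3, 5)
step 3: normalize row 2 (÷-7/3) = (0, 0, 1, -15/7)
  row 0: subtract -2/3×row2 = (1, 0, 0, -17/7)
  row 1: subtract -1/3×row2 = (0, 1, 0, -5/7)
  row 3: subtract 17/3×row2 = (0, 0, 0, 120/7)
step 4: normalize row 3 (÷120/7) = (0, 0, 0, 1)
  row 0: subtract -17/7×row3 = (1, 0, 0, 0)
  row 1: subtract -5/7×row3 = (0, 1, 0, 0)
  row 2: subtract -15/7×row3 = (0, 0, 1, 0)

pivot columns: 0, 1, 2, 3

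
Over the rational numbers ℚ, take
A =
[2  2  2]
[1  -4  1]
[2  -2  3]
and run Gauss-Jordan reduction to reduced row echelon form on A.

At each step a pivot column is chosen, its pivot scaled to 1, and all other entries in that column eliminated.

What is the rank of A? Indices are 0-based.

step 1: normalize row 0 (÷2) = (1, 1, 1)
  row 1: subtract 1×row0 = (0, -5, 0)
  row 2: subtract 2×row0 = (0, -4, 1)
step 2: normalize row 1 (÷-5) = (0, 1, 0)
  row 0: subtract 1×row1 = (1, 0, 1)
  row 2: subtract -4×row1 = (0, 0, 1)
step 3: normalize row 2 (÷1) = (0, 0, 1)
  row 0: subtract 1×row2 = (1, 0, 0)

rank = 3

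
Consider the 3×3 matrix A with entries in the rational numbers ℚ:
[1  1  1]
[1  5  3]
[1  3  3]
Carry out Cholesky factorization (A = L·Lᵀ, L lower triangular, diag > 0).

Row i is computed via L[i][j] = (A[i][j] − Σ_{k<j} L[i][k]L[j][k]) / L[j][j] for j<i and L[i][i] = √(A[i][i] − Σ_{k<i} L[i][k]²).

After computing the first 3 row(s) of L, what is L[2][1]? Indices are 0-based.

L[2][1] = 1

Step 1: L[0][0] = √(1) = 1.
  L[1][0] = (1) / L[0][0] = 1.
Step 2: L[1][1] = √(4) = 2.
  L[2][0] = (1) / L[0][0] = 1.
  L[2][1] = (2) / L[1][1] = 1.
Step 3: L[2][2] = √(1) = 1.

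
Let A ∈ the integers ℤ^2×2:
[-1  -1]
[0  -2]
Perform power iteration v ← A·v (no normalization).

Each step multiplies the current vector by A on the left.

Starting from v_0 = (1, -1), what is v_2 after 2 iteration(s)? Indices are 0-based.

v_2 = (-2, -4)

v_0 = (1, -1).
v_1 = A·v_0 = (0, 2).
v_2 = A·v_1 = (-2, -4).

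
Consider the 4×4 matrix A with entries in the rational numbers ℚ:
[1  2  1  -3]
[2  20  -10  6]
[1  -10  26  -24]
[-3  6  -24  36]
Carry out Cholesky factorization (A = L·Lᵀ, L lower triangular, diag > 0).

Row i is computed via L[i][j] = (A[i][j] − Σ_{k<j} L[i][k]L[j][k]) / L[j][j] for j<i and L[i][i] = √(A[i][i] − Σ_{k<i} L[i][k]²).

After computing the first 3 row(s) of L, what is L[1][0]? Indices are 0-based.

Step 1: L[0][0] = √(1) = 1.
  L[1][0] = (2) / L[0][0] = 2.
Step 2: L[1][1] = √(16) = 4.
  L[2][0] = (1) / L[0][0] = 1.
  L[2][1] = (-12) / L[1][1] = -3.
Step 3: L[2][2] = √(16) = 4.

L[1][0] = 2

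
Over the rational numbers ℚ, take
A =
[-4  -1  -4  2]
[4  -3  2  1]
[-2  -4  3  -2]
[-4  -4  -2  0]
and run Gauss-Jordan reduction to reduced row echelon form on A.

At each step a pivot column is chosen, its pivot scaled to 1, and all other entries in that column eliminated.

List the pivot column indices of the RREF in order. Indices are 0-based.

pivot columns: 0, 1, 2, 3

[1] R0 /= -4  ⇒  (1, 1/4, 1, -1/2)
     R1 -= 4·R0  ⇒  (0, -4, -2, 3)
     R2 -= -2·R0  ⇒  (0, -7/2, 5, -3)
     R3 -= -4·R0  ⇒  (0, -3, 2, -2)
[2] R1 /= -4  ⇒  (0, 1, 1/2, -3/4)
     R0 -= 1/4·R1  ⇒  (1, 0, 7/8, -5/16)
     R2 -= -7/2·R1  ⇒  (0, 0, 27/4, -45/8)
     R3 -= -3·R1  ⇒  (0, 0, 7/2, -17/4)
[3] R2 /= 27/4  ⇒  (0, 0, 1, -5/6)
     R0 -= 7/8·R2  ⇒  (1, 0, 0, 5/12)
     R1 -= 1/2·R2  ⇒  (0, 1, 0, -1/3)
     R3 -= 7/2·R2  ⇒  (0, 0, 0, -4/3)
[4] R3 /= -4/3  ⇒  (0, 0, 0, 1)
     R0 -= 5/12·R3  ⇒  (1, 0, 0, 0)
     R1 -= -1/3·R3  ⇒  (0, 1, 0, 0)
     R2 -= -5/6·R3  ⇒  (0, 0, 1, 0)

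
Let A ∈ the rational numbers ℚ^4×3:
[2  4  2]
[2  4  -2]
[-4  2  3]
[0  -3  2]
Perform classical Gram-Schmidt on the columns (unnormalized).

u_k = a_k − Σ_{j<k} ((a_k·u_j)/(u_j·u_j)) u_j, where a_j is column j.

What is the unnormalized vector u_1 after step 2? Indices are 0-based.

Step 1: u_0 = a_0 = (2, 2, -4, 0).
Step 2: u_1 = a_1 − (1/3)·u_0 = (10/3, 10/3, 10/3, -3).

u_1 = (10/3, 10/3, 10/3, -3)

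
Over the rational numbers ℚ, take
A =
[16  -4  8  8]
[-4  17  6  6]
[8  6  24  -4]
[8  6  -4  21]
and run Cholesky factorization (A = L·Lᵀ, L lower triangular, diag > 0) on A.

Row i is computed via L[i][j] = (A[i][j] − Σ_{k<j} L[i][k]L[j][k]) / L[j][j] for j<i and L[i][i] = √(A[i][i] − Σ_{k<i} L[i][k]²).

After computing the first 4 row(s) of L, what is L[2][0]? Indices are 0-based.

Step 1: L[0][0] = √(16) = 4.
  L[1][0] = (-4) / L[0][0] = -1.
Step 2: L[1][1] = √(16) = 4.
  L[2][0] = (8) / L[0][0] = 2.
  L[2][1] = (8) / L[1][1] = 2.
Step 3: L[2][2] = √(16) = 4.
  L[3][0] = (8) / L[0][0] = 2.
  L[3][1] = (8) / L[1][1] = 2.
  L[3][2] = (-12) / L[2][2] = -3.
Step 4: L[3][3] = √(4) = 2.

L[2][0] = 2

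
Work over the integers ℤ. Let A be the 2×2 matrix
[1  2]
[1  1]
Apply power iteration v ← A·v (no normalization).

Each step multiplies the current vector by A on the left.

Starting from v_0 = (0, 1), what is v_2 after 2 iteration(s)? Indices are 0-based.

v_0 = (0, 1).
v_1 = A·v_0 = (2, 1).
v_2 = A·v_1 = (4, 3).

v_2 = (4, 3)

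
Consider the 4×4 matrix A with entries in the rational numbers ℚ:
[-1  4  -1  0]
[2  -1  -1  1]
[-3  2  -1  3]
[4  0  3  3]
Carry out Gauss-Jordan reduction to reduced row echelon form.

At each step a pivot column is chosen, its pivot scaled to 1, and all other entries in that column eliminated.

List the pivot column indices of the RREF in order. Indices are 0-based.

pivot columns: 0, 1, 2, 3

pivot(0,0)=-1: scale R0 → (1, -4, 1, 0)
  clear (1,0): R1 −= (2)R0 → (0, 7, -3, 1)
  clear (2,0): R2 −= (-3)R0 → (0, -10, 2, 3)
  clear (3,0): R3 −= (4)R0 → (0, 16, -1, 3)
pivot(1,1)=7: scale R1 → (0, 1, -3/7, 1/7)
  clear (0,1): R0 −= (-4)R1 → (1, 0, -5/7, 4/7)
  clear (2,1): R2 −= (-10)R1 → (0, 0, -16/7, 31/7)
  clear (3,1): R3 −= (16)R1 → (0, 0, 41/7, 5/7)
pivot(2,2)=-16/7: scale R2 → (0, 0, 1, -31/16)
  clear (0,2): R0 −= (-5/7)R2 → (1, 0, 0, -13/16)
  clear (1,2): R1 −= (-3/7)R2 → (0, 1, 0, -11/16)
  clear (3,2): R3 −= (41/7)R2 → (0, 0, 0, 193/16)
pivot(3,3)=193/16: scale R3 → (0, 0, 0, 1)
  clear (0,3): R0 −= (-13/16)R3 → (1, 0, 0, 0)
  clear (1,3): R1 −= (-11/16)R3 → (0, 1, 0, 0)
  clear (2,3): R2 −= (-31/16)R3 → (0, 0, 1, 0)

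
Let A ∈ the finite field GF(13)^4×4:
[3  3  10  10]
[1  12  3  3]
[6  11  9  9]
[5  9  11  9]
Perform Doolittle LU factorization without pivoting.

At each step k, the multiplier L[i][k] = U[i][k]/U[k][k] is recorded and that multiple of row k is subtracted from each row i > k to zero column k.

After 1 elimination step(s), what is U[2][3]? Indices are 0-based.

U[2][3] = 2

Step 1: pivot at (0,0) is 3.
  row1 ← row1 − (9)·row0  ⇒  L[1][0]=9, U row1=(0, 11, 4, 4)
  row2 ← row2 − (2)·row0  ⇒  L[2][0]=2, U row2=(0, 5, 2, 2)
  row3 ← row3 − (6)·row0  ⇒  L[3][0]=6, U row3=(0, 4, 3, 1)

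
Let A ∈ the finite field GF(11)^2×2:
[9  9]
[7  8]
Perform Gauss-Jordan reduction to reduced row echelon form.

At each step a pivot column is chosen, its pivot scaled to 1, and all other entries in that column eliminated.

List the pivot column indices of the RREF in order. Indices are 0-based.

pivot columns: 0, 1

step 1: normalize row 0 (÷9) = (1, 1)
  row 1: subtract 7×row0 = (0, 1)
step 2: normalize row 1 (÷1) = (0, 1)
  row 0: subtract 1×row1 = (1, 0)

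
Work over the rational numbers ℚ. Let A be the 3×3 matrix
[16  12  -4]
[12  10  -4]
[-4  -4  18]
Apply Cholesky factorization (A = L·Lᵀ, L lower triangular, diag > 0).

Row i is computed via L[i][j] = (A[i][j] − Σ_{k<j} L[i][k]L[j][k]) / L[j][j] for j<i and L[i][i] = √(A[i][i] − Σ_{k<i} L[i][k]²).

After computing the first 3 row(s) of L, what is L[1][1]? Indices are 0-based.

L[1][1] = 1

Step 1: L[0][0] = √(16) = 4.
  L[1][0] = (12) / L[0][0] = 3.
Step 2: L[1][1] = √(1) = 1.
  L[2][0] = (-4) / L[0][0] = -1.
  L[2][1] = (-1) / L[1][1] = -1.
Step 3: L[2][2] = √(16) = 4.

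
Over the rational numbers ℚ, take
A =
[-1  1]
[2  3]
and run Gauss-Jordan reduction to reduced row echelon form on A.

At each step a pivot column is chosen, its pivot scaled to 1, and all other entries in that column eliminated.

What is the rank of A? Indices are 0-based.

step 1: normalize row 0 (÷-1) = (1, -1)
  row 1: subtract 2×row0 = (0, 5)
step 2: normalize row 1 (÷5) = (0, 1)
  row 0: subtract -1×row1 = (1, 0)

rank = 2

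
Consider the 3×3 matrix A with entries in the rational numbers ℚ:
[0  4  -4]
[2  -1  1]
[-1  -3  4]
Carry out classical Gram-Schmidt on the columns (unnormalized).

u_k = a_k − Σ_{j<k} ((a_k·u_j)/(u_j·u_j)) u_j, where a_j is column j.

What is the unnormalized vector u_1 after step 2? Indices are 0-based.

u_1 = (4, -7/5, -14/5)

Step 1: u_0 = a_0 = (0, 2, -1).
Step 2: u_1 = a_1 − (1/5)·u_0 = (4, -7/5, -14/5).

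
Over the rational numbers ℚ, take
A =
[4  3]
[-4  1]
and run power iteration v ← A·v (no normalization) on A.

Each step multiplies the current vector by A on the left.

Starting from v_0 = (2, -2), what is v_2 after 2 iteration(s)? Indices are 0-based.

v_2 = (-22, -18)

v_0 = (2, -2).
v_1 = A·v_0 = (2, -10).
v_2 = A·v_1 = (-22, -18).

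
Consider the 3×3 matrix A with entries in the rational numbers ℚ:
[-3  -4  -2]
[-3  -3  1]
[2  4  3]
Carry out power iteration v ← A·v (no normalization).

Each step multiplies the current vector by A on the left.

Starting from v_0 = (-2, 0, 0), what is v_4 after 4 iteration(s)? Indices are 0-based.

v_0 = (-2, 0, 0).
v_1 = A·v_0 = (6, 6, -4).
v_2 = A·v_1 = (-34, -40, 24).
v_3 = A·v_2 = (214, 246, -156).
v_4 = A·v_3 = (-1314, -1536, 944).

v_4 = (-1314, -1536, 944)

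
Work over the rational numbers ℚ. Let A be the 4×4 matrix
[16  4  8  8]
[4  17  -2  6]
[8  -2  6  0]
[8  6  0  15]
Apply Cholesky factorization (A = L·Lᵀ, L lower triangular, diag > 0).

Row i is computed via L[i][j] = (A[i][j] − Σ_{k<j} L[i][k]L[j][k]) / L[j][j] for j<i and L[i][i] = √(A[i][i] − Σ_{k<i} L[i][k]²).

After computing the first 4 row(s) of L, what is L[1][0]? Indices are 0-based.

L[1][0] = 1

Step 1: L[0][0] = √(16) = 4.
  L[1][0] = (4) / L[0][0] = 1.
Step 2: L[1][1] = √(16) = 4.
  L[2][0] = (8) / L[0][0] = 2.
  L[2][1] = (-4) / L[1][1] = -1.
Step 3: L[2][2] = √(1) = 1.
  L[3][0] = (8) / L[0][0] = 2.
  L[3][1] = (4) / L[1][1] = 1.
  L[3][2] = (-3) / L[2][2] = -3.
Step 4: L[3][3] = √(1) = 1.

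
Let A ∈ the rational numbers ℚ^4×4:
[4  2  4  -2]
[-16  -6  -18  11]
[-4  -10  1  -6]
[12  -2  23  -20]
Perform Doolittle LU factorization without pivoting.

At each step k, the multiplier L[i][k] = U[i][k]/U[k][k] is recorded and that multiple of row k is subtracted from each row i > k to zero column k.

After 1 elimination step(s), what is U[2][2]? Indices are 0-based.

[col 0] pivot 4
  R1 -= -4*R0 → (0, 2, -2, 3)  (L[1][0] := -4)
  R2 -= -1*R0 → (0, -8, 5, -8)  (L[2][0] := -1)
  R3 -= 3*R0 → (0, -8, 11, -14)  (L[3][0] := 3)

U[2][2] = 5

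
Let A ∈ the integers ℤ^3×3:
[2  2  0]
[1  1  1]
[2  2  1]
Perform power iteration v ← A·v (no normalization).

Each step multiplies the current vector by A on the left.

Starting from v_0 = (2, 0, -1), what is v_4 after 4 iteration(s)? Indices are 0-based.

v_4 = (134, 116, 183)

v_0 = (2, 0, -1).
v_1 = A·v_0 = (4, 1, 3).
v_2 = A·v_1 = (10, 8, 13).
v_3 = A·v_2 = (36, 31, 49).
v_4 = A·v_3 = (134, 116, 183).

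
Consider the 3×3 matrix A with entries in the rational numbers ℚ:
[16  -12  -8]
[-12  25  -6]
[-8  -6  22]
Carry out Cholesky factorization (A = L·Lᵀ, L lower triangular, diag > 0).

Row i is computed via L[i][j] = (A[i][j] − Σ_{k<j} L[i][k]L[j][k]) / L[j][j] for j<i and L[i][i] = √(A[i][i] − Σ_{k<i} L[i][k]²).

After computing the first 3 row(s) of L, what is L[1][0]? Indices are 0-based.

Step 1: L[0][0] = √(16) = 4.
  L[1][0] = (-12) / L[0][0] = -3.
Step 2: L[1][1] = √(16) = 4.
  L[2][0] = (-8) / L[0][0] = -2.
  L[2][1] = (-12) / L[1][1] = -3.
Step 3: L[2][2] = √(9) = 3.

L[1][0] = -3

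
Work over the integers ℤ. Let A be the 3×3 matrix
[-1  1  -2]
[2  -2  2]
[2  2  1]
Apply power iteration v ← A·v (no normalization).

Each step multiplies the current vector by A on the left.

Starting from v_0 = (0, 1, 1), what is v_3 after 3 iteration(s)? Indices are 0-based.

v_0 = (0, 1, 1).
v_1 = A·v_0 = (-1, 0, 3).
v_2 = A·v_1 = (-5, 4, 1).
v_3 = A·v_2 = (7, -16, -1).

v_3 = (7, -16, -1)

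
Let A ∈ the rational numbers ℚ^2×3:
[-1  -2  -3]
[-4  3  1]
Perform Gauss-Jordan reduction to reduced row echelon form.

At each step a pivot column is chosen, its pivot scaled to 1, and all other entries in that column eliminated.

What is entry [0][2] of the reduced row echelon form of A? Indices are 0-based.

pivot(0,0)=-1: scale R0 → (1, 2, 3)
  clear (1,0): R1 −= (-4)R0 → (0, 11, 13)
pivot(1,1)=11: scale R1 → (0, 1, 13/11)
  clear (0,1): R0 −= (2)R1 → (1, 0, 7/11)

M[0][2] = 7/11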